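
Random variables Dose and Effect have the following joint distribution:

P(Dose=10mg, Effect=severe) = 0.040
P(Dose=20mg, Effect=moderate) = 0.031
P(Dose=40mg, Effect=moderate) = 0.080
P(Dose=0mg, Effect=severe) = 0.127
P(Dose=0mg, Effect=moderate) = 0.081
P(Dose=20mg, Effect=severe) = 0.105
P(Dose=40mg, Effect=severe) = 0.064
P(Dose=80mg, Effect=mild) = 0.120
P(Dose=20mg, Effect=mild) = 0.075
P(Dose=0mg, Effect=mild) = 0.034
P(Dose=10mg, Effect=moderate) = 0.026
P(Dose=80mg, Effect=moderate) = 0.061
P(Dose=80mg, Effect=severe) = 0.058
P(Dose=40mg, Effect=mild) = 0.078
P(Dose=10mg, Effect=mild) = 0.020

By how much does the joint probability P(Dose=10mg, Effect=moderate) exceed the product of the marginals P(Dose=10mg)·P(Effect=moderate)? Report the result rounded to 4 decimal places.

0.0020

P(Dose=10mg) = 0.020 + 0.026 + 0.040 = 0.086.
P(Effect=moderate) = 0.081 + 0.026 + 0.031 + 0.080 + 0.061 = 0.279.
P(Dose=10mg, Effect=moderate) − P(Dose=10mg)P(Effect=moderate) = 0.026 − 0.086×0.279 = 0.0020.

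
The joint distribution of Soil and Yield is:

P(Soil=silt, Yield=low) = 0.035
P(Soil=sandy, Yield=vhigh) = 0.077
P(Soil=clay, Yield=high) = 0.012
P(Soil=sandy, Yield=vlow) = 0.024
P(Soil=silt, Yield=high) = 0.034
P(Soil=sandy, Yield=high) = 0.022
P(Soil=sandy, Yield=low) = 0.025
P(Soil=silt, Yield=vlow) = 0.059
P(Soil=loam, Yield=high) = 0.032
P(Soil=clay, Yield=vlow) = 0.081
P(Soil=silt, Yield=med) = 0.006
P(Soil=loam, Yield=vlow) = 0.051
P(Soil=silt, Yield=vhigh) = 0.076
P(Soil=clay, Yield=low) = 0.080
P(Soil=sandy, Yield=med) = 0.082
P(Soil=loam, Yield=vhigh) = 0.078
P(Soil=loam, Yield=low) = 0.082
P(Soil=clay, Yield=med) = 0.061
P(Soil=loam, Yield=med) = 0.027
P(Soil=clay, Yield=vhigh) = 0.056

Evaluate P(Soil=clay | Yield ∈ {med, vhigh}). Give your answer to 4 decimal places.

0.2527

P(Yield=med) = 0.082 + 0.027 + 0.061 + 0.006 = 0.176.
P(Yield=vhigh) = 0.077 + 0.078 + 0.056 + 0.076 = 0.287.
P(Yield ∈ {med, vhigh}) = 0.176 + 0.287 = 0.463; P(Soil=clay, Yield ∈ {med, vhigh}) = 0.061 + 0.056 = 0.117.
P(Soil=clay | Yield ∈ {med, vhigh}) = 0.117/0.463 = 0.2527.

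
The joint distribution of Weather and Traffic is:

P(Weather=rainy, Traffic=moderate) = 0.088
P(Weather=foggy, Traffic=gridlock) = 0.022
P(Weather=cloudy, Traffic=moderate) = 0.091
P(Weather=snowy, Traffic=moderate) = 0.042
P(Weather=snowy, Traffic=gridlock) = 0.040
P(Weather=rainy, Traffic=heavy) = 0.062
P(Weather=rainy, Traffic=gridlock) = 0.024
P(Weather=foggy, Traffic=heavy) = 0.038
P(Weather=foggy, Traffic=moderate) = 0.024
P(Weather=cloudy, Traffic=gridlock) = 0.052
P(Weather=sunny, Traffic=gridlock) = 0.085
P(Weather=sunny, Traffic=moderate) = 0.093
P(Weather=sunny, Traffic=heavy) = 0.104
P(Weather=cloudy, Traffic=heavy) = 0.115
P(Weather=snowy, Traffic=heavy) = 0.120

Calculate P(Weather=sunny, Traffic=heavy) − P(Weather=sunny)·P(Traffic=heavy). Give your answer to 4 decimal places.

-0.0198

P(Weather=sunny) = 0.093 + 0.104 + 0.085 = 0.282.
P(Traffic=heavy) = 0.104 + 0.115 + 0.062 + 0.120 + 0.038 = 0.439.
P(Weather=sunny, Traffic=heavy) − P(Weather=sunny)P(Traffic=heavy) = 0.104 − 0.282×0.439 = -0.0198.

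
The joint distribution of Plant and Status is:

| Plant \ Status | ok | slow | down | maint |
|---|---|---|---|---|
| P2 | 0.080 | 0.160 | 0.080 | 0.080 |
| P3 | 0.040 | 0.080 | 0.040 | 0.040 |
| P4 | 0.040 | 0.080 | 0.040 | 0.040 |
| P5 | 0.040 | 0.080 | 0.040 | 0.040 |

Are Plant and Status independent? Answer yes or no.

yes

Every cell satisfies P(Plant,Status) = P(Plant)·P(Status). For instance P(Plant=P5) = 0.200, P(Status=maint) = 0.200, and 0.200×0.200 = 0.040 matches the joint entry. So Plant and Status are independent.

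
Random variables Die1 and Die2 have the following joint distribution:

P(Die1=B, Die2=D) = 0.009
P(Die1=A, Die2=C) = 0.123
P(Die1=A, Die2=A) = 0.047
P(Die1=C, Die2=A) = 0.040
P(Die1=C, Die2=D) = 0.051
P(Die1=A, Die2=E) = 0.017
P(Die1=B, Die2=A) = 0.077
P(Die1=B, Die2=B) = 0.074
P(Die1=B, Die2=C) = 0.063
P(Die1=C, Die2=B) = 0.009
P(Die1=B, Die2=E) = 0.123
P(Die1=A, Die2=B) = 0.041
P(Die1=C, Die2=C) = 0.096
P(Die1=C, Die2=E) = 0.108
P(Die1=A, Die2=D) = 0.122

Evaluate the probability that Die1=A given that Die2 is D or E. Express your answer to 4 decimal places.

0.3233

P(Die2=D) = 0.122 + 0.009 + 0.051 = 0.182.
P(Die2=E) = 0.017 + 0.123 + 0.108 = 0.248.
P(Die2 ∈ {D, E}) = 0.182 + 0.248 = 0.430; P(Die1=A, Die2 ∈ {D, E}) = 0.122 + 0.017 = 0.139.
P(Die1=A | Die2 ∈ {D, E}) = 0.139/0.430 = 0.3233.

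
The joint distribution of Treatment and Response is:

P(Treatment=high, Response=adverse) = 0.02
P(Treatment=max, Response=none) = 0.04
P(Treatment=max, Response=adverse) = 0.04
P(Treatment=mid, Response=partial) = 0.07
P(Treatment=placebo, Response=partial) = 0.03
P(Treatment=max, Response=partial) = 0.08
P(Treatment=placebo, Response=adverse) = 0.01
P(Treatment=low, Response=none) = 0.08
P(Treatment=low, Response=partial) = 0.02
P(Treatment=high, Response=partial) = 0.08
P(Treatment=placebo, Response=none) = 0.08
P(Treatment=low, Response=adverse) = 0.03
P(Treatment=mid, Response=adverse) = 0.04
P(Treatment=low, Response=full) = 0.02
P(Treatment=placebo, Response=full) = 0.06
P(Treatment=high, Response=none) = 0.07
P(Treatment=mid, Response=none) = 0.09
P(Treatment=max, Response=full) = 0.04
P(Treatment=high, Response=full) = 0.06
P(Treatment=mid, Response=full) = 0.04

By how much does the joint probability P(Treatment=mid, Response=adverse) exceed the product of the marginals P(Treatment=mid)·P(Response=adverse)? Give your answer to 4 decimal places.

P(Treatment=mid) = 0.09 + 0.07 + 0.04 + 0.04 = 0.24.
P(Response=adverse) = 0.01 + 0.03 + 0.04 + 0.02 + 0.04 = 0.14.
P(Treatment=mid, Response=adverse) − P(Treatment=mid)P(Response=adverse) = 0.04 − 0.24×0.14 = 0.0064.

0.0064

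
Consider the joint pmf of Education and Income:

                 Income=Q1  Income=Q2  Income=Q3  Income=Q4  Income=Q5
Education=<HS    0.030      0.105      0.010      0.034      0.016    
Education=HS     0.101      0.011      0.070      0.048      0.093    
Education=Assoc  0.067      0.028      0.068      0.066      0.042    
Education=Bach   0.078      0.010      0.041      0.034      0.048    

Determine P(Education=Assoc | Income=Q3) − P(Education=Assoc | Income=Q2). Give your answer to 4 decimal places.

P(Income=Q3) = 0.010 + 0.070 + 0.068 + 0.041 = 0.189; P(Education=Assoc | Income=Q3) = 0.068/0.189 = 0.35979.
P(Income=Q2) = 0.105 + 0.011 + 0.028 + 0.010 = 0.154; P(Education=Assoc | Income=Q2) = 0.028/0.154 = 0.18182.
Difference = 0.1780.

0.1780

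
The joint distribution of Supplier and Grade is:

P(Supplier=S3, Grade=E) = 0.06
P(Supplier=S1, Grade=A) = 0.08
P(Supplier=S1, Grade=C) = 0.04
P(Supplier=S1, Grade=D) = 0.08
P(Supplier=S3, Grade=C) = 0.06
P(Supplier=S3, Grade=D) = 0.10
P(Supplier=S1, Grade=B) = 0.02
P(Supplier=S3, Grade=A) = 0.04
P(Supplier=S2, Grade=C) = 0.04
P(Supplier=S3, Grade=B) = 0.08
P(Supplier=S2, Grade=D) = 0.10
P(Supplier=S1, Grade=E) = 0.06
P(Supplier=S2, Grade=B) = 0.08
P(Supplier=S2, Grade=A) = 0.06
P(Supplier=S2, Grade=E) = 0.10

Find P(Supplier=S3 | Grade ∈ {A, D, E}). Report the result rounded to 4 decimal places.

0.2941

P(Grade=A) = 0.08 + 0.06 + 0.04 = 0.18.
P(Grade=D) = 0.08 + 0.10 + 0.10 = 0.28.
P(Grade=E) = 0.06 + 0.10 + 0.06 = 0.22.
P(Grade ∈ {A, D, E}) = 0.18 + 0.28 + 0.22 = 0.68; P(Supplier=S3, Grade ∈ {A, D, E}) = 0.04 + 0.10 + 0.06 = 0.20.
P(Supplier=S3 | Grade ∈ {A, D, E}) = 0.20/0.68 = 0.2941.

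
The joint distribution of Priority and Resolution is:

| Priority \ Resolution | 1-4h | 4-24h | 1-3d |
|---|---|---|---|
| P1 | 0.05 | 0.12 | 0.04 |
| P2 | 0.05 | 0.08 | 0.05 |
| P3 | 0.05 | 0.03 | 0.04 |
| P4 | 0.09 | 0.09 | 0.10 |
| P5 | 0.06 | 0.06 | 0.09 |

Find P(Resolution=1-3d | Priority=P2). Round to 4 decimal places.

P(Priority=P2) = 0.05 + 0.08 + 0.05 = 0.18.
P(Resolution=1-3d | Priority=P2) = 0.05/0.18 = 0.2778.

0.2778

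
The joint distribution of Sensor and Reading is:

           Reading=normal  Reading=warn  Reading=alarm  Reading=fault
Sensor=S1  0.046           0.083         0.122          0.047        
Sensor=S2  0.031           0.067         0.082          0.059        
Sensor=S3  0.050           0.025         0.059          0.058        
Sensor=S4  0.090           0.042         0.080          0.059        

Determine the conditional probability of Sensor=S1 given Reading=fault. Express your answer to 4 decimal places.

P(Reading=fault) = 0.047 + 0.059 + 0.058 + 0.059 = 0.223.
P(Sensor=S1 | Reading=fault) = 0.047/0.223 = 0.2108.

0.2108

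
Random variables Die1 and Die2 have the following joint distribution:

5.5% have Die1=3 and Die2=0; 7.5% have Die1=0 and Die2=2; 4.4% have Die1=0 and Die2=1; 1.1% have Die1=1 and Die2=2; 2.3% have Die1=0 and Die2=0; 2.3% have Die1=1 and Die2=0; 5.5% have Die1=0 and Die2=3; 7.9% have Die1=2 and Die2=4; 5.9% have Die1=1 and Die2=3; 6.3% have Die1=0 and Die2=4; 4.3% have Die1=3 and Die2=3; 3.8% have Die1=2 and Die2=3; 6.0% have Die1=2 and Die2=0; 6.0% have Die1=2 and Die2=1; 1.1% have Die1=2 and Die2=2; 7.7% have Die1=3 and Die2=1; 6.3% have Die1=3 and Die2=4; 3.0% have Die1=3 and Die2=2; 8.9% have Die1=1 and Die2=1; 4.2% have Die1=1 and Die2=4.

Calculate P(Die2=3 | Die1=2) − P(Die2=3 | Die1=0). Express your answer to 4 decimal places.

P(Die1=2) = 0.060 + 0.060 + 0.011 + 0.038 + 0.079 = 0.248; P(Die2=3 | Die1=2) = 0.038/0.248 = 0.15323.
P(Die1=0) = 0.023 + 0.044 + 0.075 + 0.055 + 0.063 = 0.260; P(Die2=3 | Die1=0) = 0.055/0.260 = 0.21154.
Difference = -0.0583.

-0.0583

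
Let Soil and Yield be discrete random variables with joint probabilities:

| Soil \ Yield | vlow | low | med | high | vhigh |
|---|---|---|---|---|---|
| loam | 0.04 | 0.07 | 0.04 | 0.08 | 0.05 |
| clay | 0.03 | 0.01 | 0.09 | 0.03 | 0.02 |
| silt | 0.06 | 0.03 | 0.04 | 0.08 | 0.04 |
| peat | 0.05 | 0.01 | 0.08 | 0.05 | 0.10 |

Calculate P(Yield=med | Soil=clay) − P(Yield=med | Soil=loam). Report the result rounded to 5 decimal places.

0.35714

P(Soil=clay) = 0.03 + 0.01 + 0.09 + 0.03 + 0.02 = 0.18; P(Yield=med | Soil=clay) = 0.09/0.18 = 0.500000.
P(Soil=loam) = 0.04 + 0.07 + 0.04 + 0.08 + 0.05 = 0.28; P(Yield=med | Soil=loam) = 0.04/0.28 = 0.142857.
Difference = 0.35714.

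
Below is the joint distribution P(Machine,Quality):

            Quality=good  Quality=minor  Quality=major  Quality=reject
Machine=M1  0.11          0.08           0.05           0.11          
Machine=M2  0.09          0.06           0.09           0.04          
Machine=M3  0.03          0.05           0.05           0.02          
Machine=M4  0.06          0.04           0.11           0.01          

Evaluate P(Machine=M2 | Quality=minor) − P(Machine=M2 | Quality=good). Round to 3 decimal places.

-0.049

P(Quality=minor) = 0.08 + 0.06 + 0.05 + 0.04 = 0.23; P(Machine=M2 | Quality=minor) = 0.06/0.23 = 0.2609.
P(Quality=good) = 0.11 + 0.09 + 0.03 + 0.06 = 0.29; P(Machine=M2 | Quality=good) = 0.09/0.29 = 0.3103.
Difference = -0.049.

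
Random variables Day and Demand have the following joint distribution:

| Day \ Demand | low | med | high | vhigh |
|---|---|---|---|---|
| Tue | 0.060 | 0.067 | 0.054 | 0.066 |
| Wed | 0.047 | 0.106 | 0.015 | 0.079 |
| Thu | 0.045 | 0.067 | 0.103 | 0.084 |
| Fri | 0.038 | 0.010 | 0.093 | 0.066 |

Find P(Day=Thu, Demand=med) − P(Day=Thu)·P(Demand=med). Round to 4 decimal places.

P(Day=Thu) = 0.045 + 0.067 + 0.103 + 0.084 = 0.299.
P(Demand=med) = 0.067 + 0.106 + 0.067 + 0.010 = 0.250.
P(Day=Thu, Demand=med) − P(Day=Thu)P(Demand=med) = 0.067 − 0.299×0.250 = -0.0078.

-0.0078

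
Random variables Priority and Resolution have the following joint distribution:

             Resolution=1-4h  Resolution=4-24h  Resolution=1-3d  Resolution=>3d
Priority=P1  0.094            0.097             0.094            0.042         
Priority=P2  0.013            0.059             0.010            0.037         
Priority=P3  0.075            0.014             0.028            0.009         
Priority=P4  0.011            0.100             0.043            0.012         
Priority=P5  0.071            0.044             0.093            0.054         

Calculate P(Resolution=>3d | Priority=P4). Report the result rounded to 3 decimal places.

0.072

P(Priority=P4) = 0.011 + 0.100 + 0.043 + 0.012 = 0.166.
P(Resolution=>3d | Priority=P4) = 0.012/0.166 = 0.072.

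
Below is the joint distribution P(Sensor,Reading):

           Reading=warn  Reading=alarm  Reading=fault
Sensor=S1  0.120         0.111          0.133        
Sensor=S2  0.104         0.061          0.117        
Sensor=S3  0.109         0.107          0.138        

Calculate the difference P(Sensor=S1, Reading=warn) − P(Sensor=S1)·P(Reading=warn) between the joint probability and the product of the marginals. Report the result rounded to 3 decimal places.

P(Sensor=S1) = 0.120 + 0.111 + 0.133 = 0.364.
P(Reading=warn) = 0.120 + 0.104 + 0.109 = 0.333.
P(Sensor=S1, Reading=warn) − P(Sensor=S1)P(Reading=warn) = 0.120 − 0.364×0.333 = -0.001.

-0.001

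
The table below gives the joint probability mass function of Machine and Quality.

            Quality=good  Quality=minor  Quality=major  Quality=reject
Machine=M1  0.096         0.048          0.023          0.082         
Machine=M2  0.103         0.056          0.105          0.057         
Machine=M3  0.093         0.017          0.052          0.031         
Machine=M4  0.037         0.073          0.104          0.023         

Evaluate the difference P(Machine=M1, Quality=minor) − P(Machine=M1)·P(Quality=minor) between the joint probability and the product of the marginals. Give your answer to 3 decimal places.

P(Machine=M1) = 0.096 + 0.048 + 0.023 + 0.082 = 0.249.
P(Quality=minor) = 0.048 + 0.056 + 0.017 + 0.073 = 0.194.
P(Machine=M1, Quality=minor) − P(Machine=M1)P(Quality=minor) = 0.048 − 0.249×0.194 = -0.000.

-0.000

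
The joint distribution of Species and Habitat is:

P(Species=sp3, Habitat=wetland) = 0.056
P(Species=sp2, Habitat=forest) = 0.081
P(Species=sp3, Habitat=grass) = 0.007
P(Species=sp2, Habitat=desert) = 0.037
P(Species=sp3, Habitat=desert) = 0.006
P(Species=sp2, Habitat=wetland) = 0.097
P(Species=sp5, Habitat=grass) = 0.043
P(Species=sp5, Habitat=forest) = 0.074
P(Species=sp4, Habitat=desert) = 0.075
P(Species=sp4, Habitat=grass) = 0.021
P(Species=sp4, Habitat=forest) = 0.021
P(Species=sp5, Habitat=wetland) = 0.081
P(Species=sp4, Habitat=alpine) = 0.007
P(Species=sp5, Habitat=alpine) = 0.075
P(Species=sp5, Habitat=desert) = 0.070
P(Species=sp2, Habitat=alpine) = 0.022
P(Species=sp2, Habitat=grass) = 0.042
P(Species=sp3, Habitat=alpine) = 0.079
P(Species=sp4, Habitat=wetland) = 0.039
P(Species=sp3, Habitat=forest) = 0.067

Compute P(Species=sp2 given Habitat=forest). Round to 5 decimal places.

0.33333

P(Habitat=forest) = 0.081 + 0.067 + 0.021 + 0.074 = 0.243.
P(Species=sp2 | Habitat=forest) = 0.081/0.243 = 0.33333.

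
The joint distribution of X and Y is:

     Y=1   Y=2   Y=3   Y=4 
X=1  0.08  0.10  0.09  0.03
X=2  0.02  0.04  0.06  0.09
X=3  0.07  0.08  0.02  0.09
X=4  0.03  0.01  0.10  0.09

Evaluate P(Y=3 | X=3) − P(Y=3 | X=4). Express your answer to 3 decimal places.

-0.358

P(X=3) = 0.07 + 0.08 + 0.02 + 0.09 = 0.26; P(Y=3 | X=3) = 0.02/0.26 = 0.0769.
P(X=4) = 0.03 + 0.01 + 0.10 + 0.09 = 0.23; P(Y=3 | X=4) = 0.10/0.23 = 0.4348.
Difference = -0.358.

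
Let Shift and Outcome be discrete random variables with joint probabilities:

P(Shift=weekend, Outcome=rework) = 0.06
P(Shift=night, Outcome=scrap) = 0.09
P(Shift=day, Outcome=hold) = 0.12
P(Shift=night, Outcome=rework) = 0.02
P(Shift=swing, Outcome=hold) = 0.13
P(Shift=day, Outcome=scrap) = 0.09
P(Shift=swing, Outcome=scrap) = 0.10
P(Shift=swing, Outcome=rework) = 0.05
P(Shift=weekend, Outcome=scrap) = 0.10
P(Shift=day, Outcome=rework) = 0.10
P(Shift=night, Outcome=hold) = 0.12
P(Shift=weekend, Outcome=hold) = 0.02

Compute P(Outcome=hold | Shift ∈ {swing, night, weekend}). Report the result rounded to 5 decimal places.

P(Shift=swing) = 0.05 + 0.10 + 0.13 = 0.28.
P(Shift=night) = 0.02 + 0.09 + 0.12 = 0.23.
P(Shift=weekend) = 0.06 + 0.10 + 0.02 = 0.18.
P(Shift ∈ {swing, night, weekend}) = 0.28 + 0.23 + 0.18 = 0.69; P(Outcome=hold, Shift ∈ {swing, night, weekend}) = 0.13 + 0.12 + 0.02 = 0.27.
P(Outcome=hold | Shift ∈ {swing, night, weekend}) = 0.27/0.69 = 0.39130.

0.39130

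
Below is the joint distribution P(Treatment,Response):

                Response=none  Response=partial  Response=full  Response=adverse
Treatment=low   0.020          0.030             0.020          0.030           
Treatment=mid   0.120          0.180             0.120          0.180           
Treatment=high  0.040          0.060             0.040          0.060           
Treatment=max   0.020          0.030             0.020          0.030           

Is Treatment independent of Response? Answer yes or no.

yes

Every cell satisfies P(Treatment,Response) = P(Treatment)·P(Response). For instance P(Treatment=mid) = 0.600, P(Response=none) = 0.200, and 0.600×0.200 = 0.120 matches the joint entry. So Treatment and Response are independent.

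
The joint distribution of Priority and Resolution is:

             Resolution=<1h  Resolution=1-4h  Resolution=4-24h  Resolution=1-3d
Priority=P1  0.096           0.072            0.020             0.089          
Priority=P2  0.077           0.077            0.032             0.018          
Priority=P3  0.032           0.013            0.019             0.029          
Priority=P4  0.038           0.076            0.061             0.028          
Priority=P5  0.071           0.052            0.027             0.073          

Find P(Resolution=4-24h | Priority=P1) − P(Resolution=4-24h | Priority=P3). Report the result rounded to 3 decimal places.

-0.132

P(Priority=P1) = 0.096 + 0.072 + 0.020 + 0.089 = 0.277; P(Resolution=4-24h | Priority=P1) = 0.020/0.277 = 0.0722.
P(Priority=P3) = 0.032 + 0.013 + 0.019 + 0.029 = 0.093; P(Resolution=4-24h | Priority=P3) = 0.019/0.093 = 0.2043.
Difference = -0.132.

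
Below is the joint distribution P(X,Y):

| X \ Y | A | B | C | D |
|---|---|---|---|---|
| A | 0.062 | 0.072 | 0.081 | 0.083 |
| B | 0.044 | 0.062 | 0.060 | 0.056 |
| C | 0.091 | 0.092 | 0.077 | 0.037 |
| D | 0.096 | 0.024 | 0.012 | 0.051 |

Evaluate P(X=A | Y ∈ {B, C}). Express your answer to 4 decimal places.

P(Y=B) = 0.072 + 0.062 + 0.092 + 0.024 = 0.250.
P(Y=C) = 0.081 + 0.060 + 0.077 + 0.012 = 0.230.
P(Y ∈ {B, C}) = 0.250 + 0.230 = 0.480; P(X=A, Y ∈ {B, C}) = 0.072 + 0.081 = 0.153.
P(X=A | Y ∈ {B, C}) = 0.153/0.480 = 0.3188.

0.3188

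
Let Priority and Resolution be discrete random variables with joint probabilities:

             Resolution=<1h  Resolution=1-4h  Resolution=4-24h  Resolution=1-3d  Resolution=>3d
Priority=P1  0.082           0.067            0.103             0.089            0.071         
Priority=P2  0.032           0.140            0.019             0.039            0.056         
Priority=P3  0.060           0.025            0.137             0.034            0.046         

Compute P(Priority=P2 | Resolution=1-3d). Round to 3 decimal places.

P(Resolution=1-3d) = 0.089 + 0.039 + 0.034 = 0.162.
P(Priority=P2 | Resolution=1-3d) = 0.039/0.162 = 0.241.

0.241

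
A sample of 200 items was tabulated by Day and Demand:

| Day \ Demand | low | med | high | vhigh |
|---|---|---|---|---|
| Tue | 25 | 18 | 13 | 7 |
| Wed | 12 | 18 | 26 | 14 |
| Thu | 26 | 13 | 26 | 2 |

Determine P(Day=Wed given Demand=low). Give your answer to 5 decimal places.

0.19048

Total with Demand=low: 25 + 12 + 26 = 63.
P(Day=Wed | Demand=low) = 12/63 = 0.19048.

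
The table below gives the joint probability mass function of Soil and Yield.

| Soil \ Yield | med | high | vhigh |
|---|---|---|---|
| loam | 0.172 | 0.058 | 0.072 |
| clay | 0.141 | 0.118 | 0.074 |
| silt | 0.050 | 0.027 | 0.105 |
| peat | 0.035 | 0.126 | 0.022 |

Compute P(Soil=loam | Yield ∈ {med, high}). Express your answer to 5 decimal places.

0.31637

P(Yield=med) = 0.172 + 0.141 + 0.050 + 0.035 = 0.398.
P(Yield=high) = 0.058 + 0.118 + 0.027 + 0.126 = 0.329.
P(Yield ∈ {med, high}) = 0.398 + 0.329 = 0.727; P(Soil=loam, Yield ∈ {med, high}) = 0.172 + 0.058 = 0.230.
P(Soil=loam | Yield ∈ {med, high}) = 0.230/0.727 = 0.31637.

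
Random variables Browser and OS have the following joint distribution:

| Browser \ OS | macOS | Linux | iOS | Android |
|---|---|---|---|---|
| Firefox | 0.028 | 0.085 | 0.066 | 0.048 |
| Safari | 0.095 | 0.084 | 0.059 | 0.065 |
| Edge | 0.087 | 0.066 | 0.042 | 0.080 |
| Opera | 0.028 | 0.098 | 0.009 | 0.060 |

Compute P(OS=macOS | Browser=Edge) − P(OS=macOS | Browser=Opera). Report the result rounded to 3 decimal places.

P(Browser=Edge) = 0.087 + 0.066 + 0.042 + 0.080 = 0.275; P(OS=macOS | Browser=Edge) = 0.087/0.275 = 0.3164.
P(Browser=Opera) = 0.028 + 0.098 + 0.009 + 0.060 = 0.195; P(OS=macOS | Browser=Opera) = 0.028/0.195 = 0.1436.
Difference = 0.173.

0.173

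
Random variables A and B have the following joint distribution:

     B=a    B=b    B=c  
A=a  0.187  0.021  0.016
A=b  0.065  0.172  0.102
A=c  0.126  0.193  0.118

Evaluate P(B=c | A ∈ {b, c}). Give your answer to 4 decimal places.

P(A=b) = 0.065 + 0.172 + 0.102 = 0.339.
P(A=c) = 0.126 + 0.193 + 0.118 = 0.437.
P(A ∈ {b, c}) = 0.339 + 0.437 = 0.776; P(B=c, A ∈ {b, c}) = 0.102 + 0.118 = 0.220.
P(B=c | A ∈ {b, c}) = 0.220/0.776 = 0.2835.

0.2835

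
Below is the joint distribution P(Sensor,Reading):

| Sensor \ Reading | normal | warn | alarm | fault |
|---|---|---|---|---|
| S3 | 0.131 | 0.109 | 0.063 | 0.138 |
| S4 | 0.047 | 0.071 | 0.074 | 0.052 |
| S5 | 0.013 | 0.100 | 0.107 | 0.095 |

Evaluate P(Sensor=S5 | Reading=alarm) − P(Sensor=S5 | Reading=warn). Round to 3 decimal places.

0.081

P(Reading=alarm) = 0.063 + 0.074 + 0.107 = 0.244; P(Sensor=S5 | Reading=alarm) = 0.107/0.244 = 0.4385.
P(Reading=warn) = 0.109 + 0.071 + 0.100 = 0.280; P(Sensor=S5 | Reading=warn) = 0.100/0.280 = 0.3571.
Difference = 0.081.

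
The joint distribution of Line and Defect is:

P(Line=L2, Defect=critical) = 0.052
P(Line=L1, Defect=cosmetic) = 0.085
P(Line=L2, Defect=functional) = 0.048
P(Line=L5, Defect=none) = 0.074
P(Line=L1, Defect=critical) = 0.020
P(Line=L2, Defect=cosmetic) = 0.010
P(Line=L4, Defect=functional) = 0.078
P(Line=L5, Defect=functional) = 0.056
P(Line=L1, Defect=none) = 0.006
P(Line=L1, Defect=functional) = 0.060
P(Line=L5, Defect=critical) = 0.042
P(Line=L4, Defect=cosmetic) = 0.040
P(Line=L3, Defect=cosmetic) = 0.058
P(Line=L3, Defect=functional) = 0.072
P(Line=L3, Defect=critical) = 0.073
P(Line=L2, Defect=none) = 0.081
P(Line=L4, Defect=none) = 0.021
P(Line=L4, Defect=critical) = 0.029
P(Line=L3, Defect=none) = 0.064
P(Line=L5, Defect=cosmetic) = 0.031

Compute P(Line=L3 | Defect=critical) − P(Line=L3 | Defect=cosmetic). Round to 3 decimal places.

0.079

P(Defect=critical) = 0.020 + 0.052 + 0.073 + 0.029 + 0.042 = 0.216; P(Line=L3 | Defect=critical) = 0.073/0.216 = 0.3380.
P(Defect=cosmetic) = 0.085 + 0.010 + 0.058 + 0.040 + 0.031 = 0.224; P(Line=L3 | Defect=cosmetic) = 0.058/0.224 = 0.2589.
Difference = 0.079.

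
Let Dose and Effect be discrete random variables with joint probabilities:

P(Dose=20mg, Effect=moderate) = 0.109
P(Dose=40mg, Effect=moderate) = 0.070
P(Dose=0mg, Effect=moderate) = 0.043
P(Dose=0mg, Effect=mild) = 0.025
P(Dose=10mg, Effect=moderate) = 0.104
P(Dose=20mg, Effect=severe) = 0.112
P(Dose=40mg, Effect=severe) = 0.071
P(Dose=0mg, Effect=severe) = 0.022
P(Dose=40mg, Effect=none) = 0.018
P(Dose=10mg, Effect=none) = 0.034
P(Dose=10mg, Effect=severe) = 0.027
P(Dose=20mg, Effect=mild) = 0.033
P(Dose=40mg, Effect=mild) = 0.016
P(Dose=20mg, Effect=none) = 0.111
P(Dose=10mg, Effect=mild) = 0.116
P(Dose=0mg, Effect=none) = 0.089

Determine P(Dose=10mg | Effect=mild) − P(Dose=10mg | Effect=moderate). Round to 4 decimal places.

P(Effect=mild) = 0.025 + 0.116 + 0.033 + 0.016 = 0.190; P(Dose=10mg | Effect=mild) = 0.116/0.190 = 0.61053.
P(Effect=moderate) = 0.043 + 0.104 + 0.109 + 0.070 = 0.326; P(Dose=10mg | Effect=moderate) = 0.104/0.326 = 0.31902.
Difference = 0.2915.

0.2915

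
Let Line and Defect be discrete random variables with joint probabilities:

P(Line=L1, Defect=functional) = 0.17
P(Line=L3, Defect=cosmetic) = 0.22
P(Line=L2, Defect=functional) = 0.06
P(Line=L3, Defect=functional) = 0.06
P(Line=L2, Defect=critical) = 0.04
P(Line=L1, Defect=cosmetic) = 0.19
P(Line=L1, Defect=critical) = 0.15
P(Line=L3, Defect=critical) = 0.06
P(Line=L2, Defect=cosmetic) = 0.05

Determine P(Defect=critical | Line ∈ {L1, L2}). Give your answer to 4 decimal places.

0.2879

P(Line=L1) = 0.19 + 0.17 + 0.15 = 0.51.
P(Line=L2) = 0.05 + 0.06 + 0.04 = 0.15.
P(Line ∈ {L1, L2}) = 0.51 + 0.15 = 0.66; P(Defect=critical, Line ∈ {L1, L2}) = 0.15 + 0.04 = 0.19.
P(Defect=critical | Line ∈ {L1, L2}) = 0.19/0.66 = 0.2879.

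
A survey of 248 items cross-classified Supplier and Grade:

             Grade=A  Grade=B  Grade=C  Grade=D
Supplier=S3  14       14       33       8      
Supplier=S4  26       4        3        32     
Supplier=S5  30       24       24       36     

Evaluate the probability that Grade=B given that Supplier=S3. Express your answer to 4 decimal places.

0.2029

Total with Supplier=S3: 14 + 14 + 33 + 8 = 69.
P(Grade=B | Supplier=S3) = 14/69 = 0.2029.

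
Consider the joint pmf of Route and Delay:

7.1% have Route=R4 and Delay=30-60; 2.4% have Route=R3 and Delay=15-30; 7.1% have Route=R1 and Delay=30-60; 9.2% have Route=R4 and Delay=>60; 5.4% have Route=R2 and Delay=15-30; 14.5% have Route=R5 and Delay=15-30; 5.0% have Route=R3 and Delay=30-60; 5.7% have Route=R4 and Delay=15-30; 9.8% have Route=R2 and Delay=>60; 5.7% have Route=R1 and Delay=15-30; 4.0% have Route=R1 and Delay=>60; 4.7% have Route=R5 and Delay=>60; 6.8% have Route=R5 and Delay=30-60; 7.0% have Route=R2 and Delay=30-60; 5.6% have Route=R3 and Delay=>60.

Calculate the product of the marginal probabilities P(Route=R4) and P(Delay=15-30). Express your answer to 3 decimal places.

P(Route=R4) = 0.057 + 0.071 + 0.092 = 0.220.
P(Delay=15-30) = 0.057 + 0.054 + 0.024 + 0.057 + 0.145 = 0.337.
Product: 0.220 × 0.337 = 0.074.

0.074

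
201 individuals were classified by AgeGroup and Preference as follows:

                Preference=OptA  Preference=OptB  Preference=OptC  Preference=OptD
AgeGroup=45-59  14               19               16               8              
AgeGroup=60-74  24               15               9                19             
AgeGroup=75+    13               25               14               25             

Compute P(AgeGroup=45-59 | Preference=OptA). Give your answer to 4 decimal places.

Total with Preference=OptA: 14 + 24 + 13 = 51.
P(AgeGroup=45-59 | Preference=OptA) = 14/51 = 0.2745.

0.2745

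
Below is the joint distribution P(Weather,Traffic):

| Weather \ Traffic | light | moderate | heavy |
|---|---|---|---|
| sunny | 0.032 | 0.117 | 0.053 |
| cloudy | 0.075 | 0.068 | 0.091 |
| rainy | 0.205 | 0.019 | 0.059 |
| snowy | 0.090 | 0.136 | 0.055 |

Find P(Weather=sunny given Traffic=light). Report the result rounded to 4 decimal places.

0.0796

P(Traffic=light) = 0.032 + 0.075 + 0.205 + 0.090 = 0.402.
P(Weather=sunny | Traffic=light) = 0.032/0.402 = 0.0796.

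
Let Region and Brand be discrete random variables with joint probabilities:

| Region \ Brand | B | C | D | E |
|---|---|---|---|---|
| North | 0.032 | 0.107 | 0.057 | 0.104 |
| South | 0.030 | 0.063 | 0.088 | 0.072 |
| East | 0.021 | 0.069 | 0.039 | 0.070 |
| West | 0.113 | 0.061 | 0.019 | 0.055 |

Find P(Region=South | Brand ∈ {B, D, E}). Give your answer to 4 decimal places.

P(Brand=B) = 0.032 + 0.030 + 0.021 + 0.113 = 0.196.
P(Brand=D) = 0.057 + 0.088 + 0.039 + 0.019 = 0.203.
P(Brand=E) = 0.104 + 0.072 + 0.070 + 0.055 = 0.301.
P(Brand ∈ {B, D, E}) = 0.196 + 0.203 + 0.301 = 0.700; P(Region=South, Brand ∈ {B, D, E}) = 0.030 + 0.088 + 0.072 = 0.190.
P(Region=South | Brand ∈ {B, D, E}) = 0.190/0.700 = 0.2714.

0.2714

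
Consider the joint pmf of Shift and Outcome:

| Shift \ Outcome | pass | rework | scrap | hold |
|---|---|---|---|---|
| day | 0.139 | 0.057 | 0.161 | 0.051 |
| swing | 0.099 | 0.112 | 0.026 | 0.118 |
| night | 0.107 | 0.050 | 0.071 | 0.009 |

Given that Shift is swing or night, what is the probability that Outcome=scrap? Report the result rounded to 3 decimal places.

P(Shift=swing) = 0.099 + 0.112 + 0.026 + 0.118 = 0.355.
P(Shift=night) = 0.107 + 0.050 + 0.071 + 0.009 = 0.237.
P(Shift ∈ {swing, night}) = 0.355 + 0.237 = 0.592; P(Outcome=scrap, Shift ∈ {swing, night}) = 0.026 + 0.071 = 0.097.
P(Outcome=scrap | Shift ∈ {swing, night}) = 0.097/0.592 = 0.164.

0.164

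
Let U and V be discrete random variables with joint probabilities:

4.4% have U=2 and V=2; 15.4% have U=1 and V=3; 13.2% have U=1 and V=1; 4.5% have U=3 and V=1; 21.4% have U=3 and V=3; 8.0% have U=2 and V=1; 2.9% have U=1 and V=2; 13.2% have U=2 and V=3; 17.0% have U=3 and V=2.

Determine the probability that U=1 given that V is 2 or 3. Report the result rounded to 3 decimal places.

0.246

P(V=2) = 0.029 + 0.044 + 0.170 = 0.243.
P(V=3) = 0.154 + 0.132 + 0.214 = 0.500.
P(V ∈ {2, 3}) = 0.243 + 0.500 = 0.743; P(U=1, V ∈ {2, 3}) = 0.029 + 0.154 = 0.183.
P(U=1 | V ∈ {2, 3}) = 0.183/0.743 = 0.246.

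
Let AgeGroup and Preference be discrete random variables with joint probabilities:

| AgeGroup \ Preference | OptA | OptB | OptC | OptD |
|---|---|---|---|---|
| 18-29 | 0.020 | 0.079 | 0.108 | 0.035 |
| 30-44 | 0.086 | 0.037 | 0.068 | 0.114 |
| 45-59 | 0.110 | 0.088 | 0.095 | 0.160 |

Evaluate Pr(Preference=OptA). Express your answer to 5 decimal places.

P(Preference=OptA) = 0.020 + 0.086 + 0.110 = 0.216.

0.21600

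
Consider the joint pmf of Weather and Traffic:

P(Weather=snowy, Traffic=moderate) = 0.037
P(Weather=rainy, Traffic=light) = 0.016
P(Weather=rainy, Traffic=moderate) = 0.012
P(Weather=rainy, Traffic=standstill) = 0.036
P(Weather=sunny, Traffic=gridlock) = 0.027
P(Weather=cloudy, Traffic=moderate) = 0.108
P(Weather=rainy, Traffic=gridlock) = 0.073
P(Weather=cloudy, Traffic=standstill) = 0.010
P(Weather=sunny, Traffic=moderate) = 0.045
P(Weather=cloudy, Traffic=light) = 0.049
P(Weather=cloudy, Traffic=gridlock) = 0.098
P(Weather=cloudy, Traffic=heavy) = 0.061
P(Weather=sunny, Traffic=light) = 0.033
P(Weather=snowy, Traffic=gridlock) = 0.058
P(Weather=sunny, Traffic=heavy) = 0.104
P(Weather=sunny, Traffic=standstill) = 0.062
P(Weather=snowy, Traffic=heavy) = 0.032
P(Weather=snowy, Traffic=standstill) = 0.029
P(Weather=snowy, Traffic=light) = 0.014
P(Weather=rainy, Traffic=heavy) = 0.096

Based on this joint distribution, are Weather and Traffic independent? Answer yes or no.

P(Weather=sunny) = 0.271 and P(Traffic=gridlock) = 0.256, so their product is 0.06938, but P(Weather=sunny, Traffic=gridlock) = 0.027. Since these differ, Weather and Traffic are not independent.

no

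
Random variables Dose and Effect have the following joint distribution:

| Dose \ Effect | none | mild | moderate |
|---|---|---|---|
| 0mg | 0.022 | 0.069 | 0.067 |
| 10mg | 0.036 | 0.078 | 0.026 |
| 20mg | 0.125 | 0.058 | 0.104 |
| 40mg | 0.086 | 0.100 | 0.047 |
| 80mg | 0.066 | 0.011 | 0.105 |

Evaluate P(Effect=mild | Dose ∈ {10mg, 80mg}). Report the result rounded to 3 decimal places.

P(Dose=10mg) = 0.036 + 0.078 + 0.026 = 0.140.
P(Dose=80mg) = 0.066 + 0.011 + 0.105 = 0.182.
P(Dose ∈ {10mg, 80mg}) = 0.140 + 0.182 = 0.322; P(Effect=mild, Dose ∈ {10mg, 80mg}) = 0.078 + 0.011 = 0.089.
P(Effect=mild | Dose ∈ {10mg, 80mg}) = 0.089/0.322 = 0.276.

0.276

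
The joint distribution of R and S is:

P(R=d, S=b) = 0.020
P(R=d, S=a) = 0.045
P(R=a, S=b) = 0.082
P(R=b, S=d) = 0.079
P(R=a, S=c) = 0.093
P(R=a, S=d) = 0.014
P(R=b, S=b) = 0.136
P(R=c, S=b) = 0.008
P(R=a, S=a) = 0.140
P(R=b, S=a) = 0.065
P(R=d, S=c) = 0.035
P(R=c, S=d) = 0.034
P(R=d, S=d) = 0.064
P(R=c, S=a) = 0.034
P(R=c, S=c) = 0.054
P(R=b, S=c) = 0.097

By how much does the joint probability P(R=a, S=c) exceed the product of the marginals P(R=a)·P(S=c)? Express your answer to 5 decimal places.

0.00121

P(R=a) = 0.140 + 0.082 + 0.093 + 0.014 = 0.329.
P(S=c) = 0.093 + 0.097 + 0.054 + 0.035 = 0.279.
P(R=a, S=c) − P(R=a)P(S=c) = 0.093 − 0.329×0.279 = 0.00121.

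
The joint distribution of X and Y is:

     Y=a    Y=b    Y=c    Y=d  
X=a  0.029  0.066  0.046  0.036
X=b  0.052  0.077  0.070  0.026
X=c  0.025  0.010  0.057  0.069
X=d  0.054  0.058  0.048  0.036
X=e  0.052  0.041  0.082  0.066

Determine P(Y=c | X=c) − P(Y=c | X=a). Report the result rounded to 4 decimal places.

0.0942

P(X=c) = 0.025 + 0.010 + 0.057 + 0.069 = 0.161; P(Y=c | X=c) = 0.057/0.161 = 0.35404.
P(X=a) = 0.029 + 0.066 + 0.046 + 0.036 = 0.177; P(Y=c | X=a) = 0.046/0.177 = 0.25989.
Difference = 0.0942.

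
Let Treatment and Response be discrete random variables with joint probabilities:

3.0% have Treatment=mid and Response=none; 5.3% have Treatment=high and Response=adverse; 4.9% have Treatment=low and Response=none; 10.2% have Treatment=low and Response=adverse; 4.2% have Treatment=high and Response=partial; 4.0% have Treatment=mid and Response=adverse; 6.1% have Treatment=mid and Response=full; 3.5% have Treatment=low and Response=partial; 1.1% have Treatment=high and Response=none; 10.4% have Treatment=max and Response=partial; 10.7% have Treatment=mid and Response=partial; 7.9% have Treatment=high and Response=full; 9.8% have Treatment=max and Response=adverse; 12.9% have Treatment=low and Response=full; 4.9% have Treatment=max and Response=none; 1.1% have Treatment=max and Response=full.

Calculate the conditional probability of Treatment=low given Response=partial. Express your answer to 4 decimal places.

0.1215

P(Response=partial) = 0.035 + 0.107 + 0.042 + 0.104 = 0.288.
P(Treatment=low | Response=partial) = 0.035/0.288 = 0.1215.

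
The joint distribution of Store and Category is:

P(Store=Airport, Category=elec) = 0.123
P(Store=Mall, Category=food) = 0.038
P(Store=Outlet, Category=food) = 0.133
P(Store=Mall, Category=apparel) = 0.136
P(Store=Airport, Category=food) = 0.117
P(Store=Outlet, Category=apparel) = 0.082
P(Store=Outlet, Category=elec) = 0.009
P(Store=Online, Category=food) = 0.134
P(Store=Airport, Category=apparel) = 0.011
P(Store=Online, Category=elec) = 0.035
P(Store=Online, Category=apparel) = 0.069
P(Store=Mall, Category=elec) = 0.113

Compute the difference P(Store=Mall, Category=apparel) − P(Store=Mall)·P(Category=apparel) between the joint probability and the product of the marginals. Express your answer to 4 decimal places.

P(Store=Mall) = 0.038 + 0.136 + 0.113 = 0.287.
P(Category=apparel) = 0.136 + 0.011 + 0.082 + 0.069 = 0.298.
P(Store=Mall, Category=apparel) − P(Store=Mall)P(Category=apparel) = 0.136 − 0.287×0.298 = 0.0505.

0.0505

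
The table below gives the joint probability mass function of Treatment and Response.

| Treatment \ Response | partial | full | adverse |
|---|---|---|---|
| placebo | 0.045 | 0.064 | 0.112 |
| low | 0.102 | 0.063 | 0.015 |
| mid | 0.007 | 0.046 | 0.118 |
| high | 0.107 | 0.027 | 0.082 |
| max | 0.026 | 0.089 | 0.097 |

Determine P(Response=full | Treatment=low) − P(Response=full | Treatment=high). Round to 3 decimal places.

0.225

P(Treatment=low) = 0.102 + 0.063 + 0.015 = 0.180; P(Response=full | Treatment=low) = 0.063/0.180 = 0.3500.
P(Treatment=high) = 0.107 + 0.027 + 0.082 = 0.216; P(Response=full | Treatment=high) = 0.027/0.216 = 0.1250.
Difference = 0.225.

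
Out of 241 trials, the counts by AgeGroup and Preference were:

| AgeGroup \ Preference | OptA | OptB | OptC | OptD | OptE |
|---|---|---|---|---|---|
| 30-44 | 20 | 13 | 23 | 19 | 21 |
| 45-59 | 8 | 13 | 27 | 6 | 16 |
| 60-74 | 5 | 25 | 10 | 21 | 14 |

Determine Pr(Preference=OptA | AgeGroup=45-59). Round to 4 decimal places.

0.1143

Total with AgeGroup=45-59: 8 + 13 + 27 + 6 + 16 = 70.
P(Preference=OptA | AgeGroup=45-59) = 8/70 = 0.1143.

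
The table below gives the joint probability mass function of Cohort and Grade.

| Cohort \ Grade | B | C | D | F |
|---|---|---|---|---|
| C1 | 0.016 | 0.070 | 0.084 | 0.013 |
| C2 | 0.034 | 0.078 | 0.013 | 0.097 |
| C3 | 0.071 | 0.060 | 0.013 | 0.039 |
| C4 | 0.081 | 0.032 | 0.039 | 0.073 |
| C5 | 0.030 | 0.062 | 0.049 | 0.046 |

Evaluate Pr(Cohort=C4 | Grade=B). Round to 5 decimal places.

0.34914

P(Grade=B) = 0.016 + 0.034 + 0.071 + 0.081 + 0.030 = 0.232.
P(Cohort=C4 | Grade=B) = 0.081/0.232 = 0.34914.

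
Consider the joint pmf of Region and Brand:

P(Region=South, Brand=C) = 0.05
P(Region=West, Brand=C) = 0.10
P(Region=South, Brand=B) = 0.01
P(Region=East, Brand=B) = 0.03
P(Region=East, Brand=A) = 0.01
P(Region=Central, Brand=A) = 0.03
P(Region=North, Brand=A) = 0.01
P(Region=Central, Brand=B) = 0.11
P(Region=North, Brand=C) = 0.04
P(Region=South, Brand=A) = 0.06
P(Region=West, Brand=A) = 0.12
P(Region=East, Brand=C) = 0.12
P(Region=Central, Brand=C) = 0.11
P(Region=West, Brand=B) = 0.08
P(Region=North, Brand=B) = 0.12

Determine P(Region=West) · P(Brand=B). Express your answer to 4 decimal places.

P(Region=West) = 0.12 + 0.08 + 0.10 = 0.30.
P(Brand=B) = 0.12 + 0.01 + 0.03 + 0.08 + 0.11 = 0.35.
Product: 0.30 × 0.35 = 0.1050.

0.1050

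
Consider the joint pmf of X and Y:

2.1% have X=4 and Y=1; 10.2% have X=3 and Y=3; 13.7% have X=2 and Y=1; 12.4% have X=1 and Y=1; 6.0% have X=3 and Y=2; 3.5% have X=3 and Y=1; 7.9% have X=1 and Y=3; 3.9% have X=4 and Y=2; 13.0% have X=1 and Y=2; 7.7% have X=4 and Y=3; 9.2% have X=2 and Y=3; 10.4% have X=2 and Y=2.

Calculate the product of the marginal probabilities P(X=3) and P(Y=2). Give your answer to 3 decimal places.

0.066

P(X=3) = 0.035 + 0.060 + 0.102 = 0.197.
P(Y=2) = 0.130 + 0.104 + 0.060 + 0.039 = 0.333.
Product: 0.197 × 0.333 = 0.066.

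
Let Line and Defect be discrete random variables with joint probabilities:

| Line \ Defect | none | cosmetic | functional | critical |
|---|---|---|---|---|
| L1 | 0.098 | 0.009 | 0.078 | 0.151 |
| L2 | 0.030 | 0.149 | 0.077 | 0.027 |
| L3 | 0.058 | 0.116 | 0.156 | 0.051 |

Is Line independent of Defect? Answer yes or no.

P(Line=L1) = 0.336 and P(Defect=cosmetic) = 0.274, so their product is 0.09206, but P(Line=L1, Defect=cosmetic) = 0.009. Since these differ, Line and Defect are not independent.

no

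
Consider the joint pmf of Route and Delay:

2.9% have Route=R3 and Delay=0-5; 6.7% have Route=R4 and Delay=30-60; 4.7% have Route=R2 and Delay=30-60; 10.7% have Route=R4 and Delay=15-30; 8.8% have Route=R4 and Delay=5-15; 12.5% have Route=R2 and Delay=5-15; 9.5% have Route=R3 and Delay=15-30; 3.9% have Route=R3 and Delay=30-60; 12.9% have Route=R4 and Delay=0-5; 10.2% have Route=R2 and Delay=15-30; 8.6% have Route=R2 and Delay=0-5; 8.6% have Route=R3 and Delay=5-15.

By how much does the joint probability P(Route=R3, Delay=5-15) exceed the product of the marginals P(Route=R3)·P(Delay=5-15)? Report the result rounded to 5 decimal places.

0.01155

P(Route=R3) = 0.029 + 0.086 + 0.095 + 0.039 = 0.249.
P(Delay=5-15) = 0.125 + 0.086 + 0.088 = 0.299.
P(Route=R3, Delay=5-15) − P(Route=R3)P(Delay=5-15) = 0.086 − 0.249×0.299 = 0.01155.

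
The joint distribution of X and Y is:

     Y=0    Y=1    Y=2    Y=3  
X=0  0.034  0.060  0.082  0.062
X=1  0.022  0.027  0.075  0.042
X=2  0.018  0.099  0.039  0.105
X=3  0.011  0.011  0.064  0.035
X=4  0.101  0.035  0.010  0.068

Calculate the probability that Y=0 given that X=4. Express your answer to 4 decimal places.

P(X=4) = 0.101 + 0.035 + 0.010 + 0.068 = 0.214.
P(Y=0 | X=4) = 0.101/0.214 = 0.4720.

0.4720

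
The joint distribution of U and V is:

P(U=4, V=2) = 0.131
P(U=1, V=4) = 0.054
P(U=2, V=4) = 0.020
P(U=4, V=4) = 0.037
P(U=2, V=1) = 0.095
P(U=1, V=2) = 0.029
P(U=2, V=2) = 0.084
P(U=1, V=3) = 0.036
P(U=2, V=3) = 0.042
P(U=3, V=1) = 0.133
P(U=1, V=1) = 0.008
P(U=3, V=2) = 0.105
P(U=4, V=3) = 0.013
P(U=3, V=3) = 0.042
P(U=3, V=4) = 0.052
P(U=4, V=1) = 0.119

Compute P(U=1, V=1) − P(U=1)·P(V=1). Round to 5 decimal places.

P(U=1) = 0.008 + 0.029 + 0.036 + 0.054 = 0.127.
P(V=1) = 0.008 + 0.095 + 0.133 + 0.119 = 0.355.
P(U=1, V=1) − P(U=1)P(V=1) = 0.008 − 0.127×0.355 = -0.03709.

-0.03709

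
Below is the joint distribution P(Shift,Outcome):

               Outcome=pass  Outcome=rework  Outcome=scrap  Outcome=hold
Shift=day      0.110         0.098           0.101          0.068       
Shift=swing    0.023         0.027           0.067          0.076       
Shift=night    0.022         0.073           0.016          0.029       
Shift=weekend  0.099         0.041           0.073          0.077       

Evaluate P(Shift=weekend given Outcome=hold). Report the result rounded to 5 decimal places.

0.30800

P(Outcome=hold) = 0.068 + 0.076 + 0.029 + 0.077 = 0.250.
P(Shift=weekend | Outcome=hold) = 0.077/0.250 = 0.30800.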